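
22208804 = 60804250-38595446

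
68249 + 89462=157711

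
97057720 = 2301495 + 94756225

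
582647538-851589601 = -268942063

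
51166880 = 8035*6368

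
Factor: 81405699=3^1 * 211^1 * 128603^1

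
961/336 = 2 + 289/336 ≈ 2.86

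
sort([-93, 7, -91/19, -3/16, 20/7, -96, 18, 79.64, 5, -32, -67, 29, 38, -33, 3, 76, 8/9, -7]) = [-96, -93, -67, -33, -32, -7, -91/19, -3/16, 8/9, 20/7, 3, 5, 7, 18, 29, 38, 76, 79.64]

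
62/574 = 31/287 ≈ 0.108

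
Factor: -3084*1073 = -1*2^2*3^1*29^1*37^1*257^1 = -3309132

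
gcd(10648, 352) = 88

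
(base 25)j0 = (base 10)475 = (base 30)fp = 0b111011011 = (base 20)13f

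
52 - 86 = -34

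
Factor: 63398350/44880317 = 2^1 * 5^2 * 23^1 * 29^1 * 1249^(-1) * 1901^1 * 35933^(-1) 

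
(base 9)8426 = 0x1824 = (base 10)6180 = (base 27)8co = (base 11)4709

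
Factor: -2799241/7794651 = -1 * 3^(-1) * 691^1 * 4051^1 * 2598217^(-1)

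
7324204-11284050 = -3959846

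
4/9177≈0.000436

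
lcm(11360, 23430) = 374880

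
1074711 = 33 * 32567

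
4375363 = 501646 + 3873717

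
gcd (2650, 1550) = 50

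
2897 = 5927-3030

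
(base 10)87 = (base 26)39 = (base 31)2p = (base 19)4b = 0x57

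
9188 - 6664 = 2524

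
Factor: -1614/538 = -1 * 3^1 = -3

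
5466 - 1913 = 3553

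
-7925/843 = -9 - 338/843 ≈ -9.40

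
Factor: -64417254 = -1*2^1*3^1*11^2*88729^1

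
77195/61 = 1265+30/61 ≈ 1265.49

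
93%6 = 3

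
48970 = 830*59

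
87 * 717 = 62379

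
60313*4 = 241252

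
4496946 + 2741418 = 7238364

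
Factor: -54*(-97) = 2^1*3^3*97^1 = 5238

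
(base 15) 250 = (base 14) 297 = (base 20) 165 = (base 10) 525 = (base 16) 20d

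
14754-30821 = -16067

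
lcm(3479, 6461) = 45227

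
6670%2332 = 2006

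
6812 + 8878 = 15690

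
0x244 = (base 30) ja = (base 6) 2404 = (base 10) 580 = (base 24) 104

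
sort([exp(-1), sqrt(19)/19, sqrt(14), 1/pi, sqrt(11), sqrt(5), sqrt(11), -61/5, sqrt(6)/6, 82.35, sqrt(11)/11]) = [-61/5, sqrt(19)/19, sqrt(11)/11, 1/pi, exp(-1), sqrt(6)/6, sqrt(5), sqrt(11), sqrt(11), sqrt(14), 82.35]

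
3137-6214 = -3077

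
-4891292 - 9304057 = -14195349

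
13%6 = 1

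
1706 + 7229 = 8935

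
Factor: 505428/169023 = 2^2 * 7^1 * 11^1 * 103^(-1) = 308/103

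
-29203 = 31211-60414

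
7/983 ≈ 0.00712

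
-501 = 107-608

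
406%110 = 76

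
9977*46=458942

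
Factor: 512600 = 2^3 * 5^2 * 11^1 * 233^1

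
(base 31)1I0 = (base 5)22034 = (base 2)10111101111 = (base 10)1519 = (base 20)3FJ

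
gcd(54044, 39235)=59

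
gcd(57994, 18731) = 1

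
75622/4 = 37811/2 = 18905.50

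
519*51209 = 26577471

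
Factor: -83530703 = -1*47^1*53^1*33533^1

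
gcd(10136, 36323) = 7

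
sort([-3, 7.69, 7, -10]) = [-10, -3, 7, 7.69]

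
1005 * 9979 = 10028895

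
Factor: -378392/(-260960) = 2^(-2)*5^(-1)*29^1 = 29/20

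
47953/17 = 2820 + 13/17 ≈ 2820.76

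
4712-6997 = -2285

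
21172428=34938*606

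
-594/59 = -10 - 4/59 ≈ -10.07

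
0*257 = 0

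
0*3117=0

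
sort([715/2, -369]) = [-369, 715/2]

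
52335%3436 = 795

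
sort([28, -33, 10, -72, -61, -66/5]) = [-72, -61, -33, -66/5, 10, 28]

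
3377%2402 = 975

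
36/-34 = -18/17 ≈ -1.06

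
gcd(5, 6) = 1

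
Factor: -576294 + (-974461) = -1*5^1*193^1*1607^1 = -1550755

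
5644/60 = 94+1/15 ≈ 94.07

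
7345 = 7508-163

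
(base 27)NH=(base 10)638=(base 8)1176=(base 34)IQ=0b1001111110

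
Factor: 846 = 2^1*3^2*47^1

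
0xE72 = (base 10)3698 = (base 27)51Q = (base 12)2182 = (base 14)14C2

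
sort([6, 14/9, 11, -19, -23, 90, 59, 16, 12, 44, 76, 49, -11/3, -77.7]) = [-77.7, -23, -19, -11/3, 14/9, 6, 11, 12, 16, 44, 49, 59, 76, 90]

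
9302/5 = 1860 + 2/5 = 1860.40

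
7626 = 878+6748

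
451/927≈0.487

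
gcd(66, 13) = 1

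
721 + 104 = 825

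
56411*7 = 394877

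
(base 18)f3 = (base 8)421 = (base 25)an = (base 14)157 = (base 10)273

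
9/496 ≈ 0.0181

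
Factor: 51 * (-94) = -1 * 2^1 * 3^1 * 17^1 * 47^1 = -4794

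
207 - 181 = 26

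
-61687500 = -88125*700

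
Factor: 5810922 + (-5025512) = 2^1 * 5^1 * 78541^1 = 785410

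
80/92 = 20/23 ≈ 0.870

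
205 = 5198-4993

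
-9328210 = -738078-8590132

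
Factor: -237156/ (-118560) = 2^ (-3)*5^ (-1)*13^ (-1)*19^ (-1)*19763^1 = 19763/9880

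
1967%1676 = 291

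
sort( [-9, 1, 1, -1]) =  [-9, -1, 1, 1]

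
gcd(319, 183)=1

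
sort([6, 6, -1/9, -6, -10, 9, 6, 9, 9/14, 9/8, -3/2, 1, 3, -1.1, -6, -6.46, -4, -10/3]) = [-10, -6.46, -6, -6, -4, -10/3, -3/2, -1.1, -1/9, 9/14, 1, 9/8, 3, 6, 6, 6, 9, 9]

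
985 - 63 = 922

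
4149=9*461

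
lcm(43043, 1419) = 129129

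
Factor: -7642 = -1*2^1*3821^1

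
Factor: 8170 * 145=2^1 * 5^2 * 19^1 * 29^1 * 43^1=1184650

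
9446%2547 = 1805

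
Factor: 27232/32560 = 2^1*5^(-1)*11^(-1)*23^1 = 46/55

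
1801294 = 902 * 1997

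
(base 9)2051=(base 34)1a8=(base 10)1504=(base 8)2740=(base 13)8b9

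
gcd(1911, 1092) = 273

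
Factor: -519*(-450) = 2^1*3^3*5^2*173^1 = 233550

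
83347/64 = 1302+19/64 ≈ 1302.30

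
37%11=4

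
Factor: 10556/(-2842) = -1*2^1*7^(-1)*13^1 = -26/7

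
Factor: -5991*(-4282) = 2^1*3^1*1997^1*2141^1 = 25653462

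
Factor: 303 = 3^1 * 101^1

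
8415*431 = 3626865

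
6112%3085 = 3027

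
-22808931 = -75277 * 303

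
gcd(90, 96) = 6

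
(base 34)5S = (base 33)60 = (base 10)198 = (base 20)9I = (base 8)306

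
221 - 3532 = -3311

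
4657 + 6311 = 10968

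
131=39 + 92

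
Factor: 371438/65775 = 2^1*3^(-1)*5^(-2)*229^1*811^1*877^(-1)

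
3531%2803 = 728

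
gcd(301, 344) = 43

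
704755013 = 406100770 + 298654243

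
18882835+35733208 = 54616043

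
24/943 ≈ 0.0255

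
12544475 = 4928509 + 7615966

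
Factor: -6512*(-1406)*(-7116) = -1*2^7*3^1*11^1*19^1*37^2*593^1 = -65153185152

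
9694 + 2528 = 12222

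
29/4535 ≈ 0.00639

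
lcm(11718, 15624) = 46872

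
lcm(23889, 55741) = 167223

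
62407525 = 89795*695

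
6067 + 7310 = 13377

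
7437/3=2479=2479.00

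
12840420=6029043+6811377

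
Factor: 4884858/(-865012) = -1 * 2^(-1) * 3^2 * 11^1 * 29^(-1) * 7457^(-1) * 24671^1 = -2442429/432506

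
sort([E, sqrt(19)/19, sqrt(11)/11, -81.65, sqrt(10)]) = [-81.65, sqrt(19)/19, sqrt(11)/11, E, sqrt(10)]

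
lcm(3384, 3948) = 23688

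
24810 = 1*24810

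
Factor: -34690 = -1*2^1*5^1*3469^1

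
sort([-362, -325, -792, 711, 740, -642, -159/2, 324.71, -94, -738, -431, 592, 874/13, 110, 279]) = [-792, -738, -642, -431, -362, -325, -94, -159/2, 874/13, 110, 279, 324.71, 592, 711, 740]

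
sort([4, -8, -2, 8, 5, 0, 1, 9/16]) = [-8, -2, 0, 9/16, 1, 4, 5, 8]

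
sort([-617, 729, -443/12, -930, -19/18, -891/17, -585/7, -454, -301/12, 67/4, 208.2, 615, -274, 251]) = [-930, -617, -454, -274, -585/7, -891/17, -443/12, -301/12, -19/18, 67/4, 208.2, 251, 615, 729]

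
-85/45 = -1 - 8/9 ≈ -1.89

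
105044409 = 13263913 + 91780496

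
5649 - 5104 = 545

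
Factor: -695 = -1 * 5^1 * 139^1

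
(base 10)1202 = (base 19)365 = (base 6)5322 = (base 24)222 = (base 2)10010110010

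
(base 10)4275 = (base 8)10263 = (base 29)52c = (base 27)5n9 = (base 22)8i7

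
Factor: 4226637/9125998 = 2^(-1) * 3^1 * 7^(-1) * 651857^(-1) * 1408879^1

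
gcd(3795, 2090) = 55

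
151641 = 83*1827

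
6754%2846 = 1062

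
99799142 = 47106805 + 52692337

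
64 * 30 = 1920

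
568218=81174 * 7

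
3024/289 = 10 + 134/289 ≈ 10.46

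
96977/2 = 48488 + 1/2 = 48488.50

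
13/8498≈0.00153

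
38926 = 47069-8143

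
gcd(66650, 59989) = 1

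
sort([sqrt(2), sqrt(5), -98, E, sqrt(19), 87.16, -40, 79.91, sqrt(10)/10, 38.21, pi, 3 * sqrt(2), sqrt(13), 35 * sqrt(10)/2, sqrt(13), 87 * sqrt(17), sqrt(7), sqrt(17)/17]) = [-98, -40, sqrt(17)/17, sqrt(10)/10, sqrt(2), sqrt(5), sqrt(7), E, pi, sqrt(13), sqrt(13), 3 * sqrt(2), sqrt(19), 38.21, 35 * sqrt(10)/2, 79.91, 87.16, 87 * sqrt(17)]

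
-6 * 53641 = -321846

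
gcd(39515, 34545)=35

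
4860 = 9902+-5042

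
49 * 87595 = 4292155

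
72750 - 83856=-11106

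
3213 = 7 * 459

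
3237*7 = 22659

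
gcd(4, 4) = 4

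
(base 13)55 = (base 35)20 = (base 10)70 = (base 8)106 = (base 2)1000110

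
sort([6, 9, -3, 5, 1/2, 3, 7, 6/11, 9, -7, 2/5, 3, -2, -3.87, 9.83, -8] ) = [-8, -7, -3.87, -3, -2, 2/5, 1/2, 6/11, 3, 3, 5, 6, 7, 9, 9, 9.83] 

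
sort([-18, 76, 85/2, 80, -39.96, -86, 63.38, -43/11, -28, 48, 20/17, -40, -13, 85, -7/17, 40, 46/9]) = [-86, -40, -39.96, -28, -18, -13, -43/11, -7/17, 20/17, 46/9, 40, 85/2, 48, 63.38, 76, 80, 85]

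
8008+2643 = 10651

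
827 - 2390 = -1563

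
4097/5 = 819+2/5 = 819.40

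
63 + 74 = 137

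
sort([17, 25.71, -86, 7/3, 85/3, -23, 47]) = [-86, -23, 7/3, 17, 25.71, 85/3, 47]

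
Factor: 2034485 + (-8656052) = -1*3^1*751^1*2939^1 = -6621567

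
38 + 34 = 72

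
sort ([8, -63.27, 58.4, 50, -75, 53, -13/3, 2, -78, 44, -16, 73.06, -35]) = [-78, -75, -63.27, -35, -16, -13/3, 2, 8, 44, 50, 53, 58.4, 73.06]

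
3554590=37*96070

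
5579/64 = 87+11/64 ≈ 87.17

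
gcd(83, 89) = 1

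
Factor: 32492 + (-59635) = -1*27143^1 = -27143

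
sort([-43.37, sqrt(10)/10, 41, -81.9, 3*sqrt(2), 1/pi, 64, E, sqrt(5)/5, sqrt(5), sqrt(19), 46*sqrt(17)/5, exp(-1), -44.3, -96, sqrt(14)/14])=[-96, -81.9, -44.3, -43.37, sqrt(14)/14, sqrt(10)/10, 1/pi, exp(-1), sqrt(5)/5, sqrt(5), E, 3*sqrt(2), sqrt(19), 46*sqrt(17)/5, 41, 64]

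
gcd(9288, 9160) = 8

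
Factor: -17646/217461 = -1 * 2^1 * 17^1 * 419^(-1) = -34/419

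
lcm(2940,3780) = 26460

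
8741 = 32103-23362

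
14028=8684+5344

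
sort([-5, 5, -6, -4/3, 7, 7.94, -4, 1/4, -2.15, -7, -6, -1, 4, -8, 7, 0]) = [-8, -7, -6, -6, -5, -4, -2.15, -4/3, -1, 0, 1/4, 4, 5, 7, 7, 7.94]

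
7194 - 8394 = -1200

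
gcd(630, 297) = 9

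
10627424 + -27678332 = -17050908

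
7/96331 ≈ 0.0000727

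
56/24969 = 8/3567 ≈ 0.00224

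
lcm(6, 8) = 24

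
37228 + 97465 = 134693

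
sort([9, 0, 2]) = [0, 2, 9]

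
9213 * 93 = 856809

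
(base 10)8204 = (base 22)gkk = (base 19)13df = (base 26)c3e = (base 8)20014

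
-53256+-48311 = -101567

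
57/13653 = 19/4551 ≈ 0.00417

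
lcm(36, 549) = 2196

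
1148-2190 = -1042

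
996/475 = 2 + 46/475 ≈ 2.10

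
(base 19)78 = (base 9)166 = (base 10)141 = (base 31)4h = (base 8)215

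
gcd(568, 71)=71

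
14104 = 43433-29329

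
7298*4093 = 29870714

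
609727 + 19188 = 628915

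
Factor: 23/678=2^(-1)*3^(-1)*23^1*113^(-1)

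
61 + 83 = 144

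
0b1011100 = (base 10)92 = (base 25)3h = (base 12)78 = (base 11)84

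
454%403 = 51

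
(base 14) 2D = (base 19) 23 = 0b101001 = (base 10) 41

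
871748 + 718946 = 1590694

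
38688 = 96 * 403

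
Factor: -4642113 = -1*3^1*7^2*23^1*1373^1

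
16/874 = 8/437 ≈ 0.0183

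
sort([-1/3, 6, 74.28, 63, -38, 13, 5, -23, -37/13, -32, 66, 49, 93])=[-38, -32, -23, -37/13, -1/3, 5, 6, 13, 49, 63, 66, 74.28, 93]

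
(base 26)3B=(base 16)59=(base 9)108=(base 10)89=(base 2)1011001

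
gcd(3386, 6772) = 3386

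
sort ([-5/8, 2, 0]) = [-5/8, 0, 2]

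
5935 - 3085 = 2850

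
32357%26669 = 5688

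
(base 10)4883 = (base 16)1313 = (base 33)4fw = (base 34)47l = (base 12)29ab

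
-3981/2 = -1990 - 1/2 = -1990.50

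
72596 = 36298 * 2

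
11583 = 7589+3994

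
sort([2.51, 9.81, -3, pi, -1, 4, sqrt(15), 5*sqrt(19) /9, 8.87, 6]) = [-3, -1, 5*sqrt(19) /9, 2.51, pi, sqrt(15), 4, 6, 8.87, 9.81]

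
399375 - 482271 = -82896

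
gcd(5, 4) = 1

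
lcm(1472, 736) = 1472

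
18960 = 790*24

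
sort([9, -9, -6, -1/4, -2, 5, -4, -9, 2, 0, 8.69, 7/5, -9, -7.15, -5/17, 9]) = [-9, -9, -9, -7.15, -6, -4, -2, -5/17, -1/4, 0, 7/5, 2, 5, 8.69, 9, 9]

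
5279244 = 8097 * 652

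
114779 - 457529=-342750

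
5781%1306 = 557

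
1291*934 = 1205794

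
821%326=169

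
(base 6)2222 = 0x206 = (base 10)518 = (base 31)gm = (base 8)1006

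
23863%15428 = 8435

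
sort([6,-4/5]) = [-4/5,6]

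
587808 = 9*65312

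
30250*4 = 121000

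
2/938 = 1/469 ≈ 0.00213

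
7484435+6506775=13991210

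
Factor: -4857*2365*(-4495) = 3^1*5^2*11^1*29^1*31^1*43^1*1619^1 = 51633188475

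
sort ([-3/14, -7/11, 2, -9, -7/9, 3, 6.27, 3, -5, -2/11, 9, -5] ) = [-9, -5, -5, -7/9, -7/11, -3/14, -2/11, 2, 3, 3, 6.27, 9] 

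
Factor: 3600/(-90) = -1*2^3*5^1 = -40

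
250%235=15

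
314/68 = 4 + 21/34 ≈ 4.62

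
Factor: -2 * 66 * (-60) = 2^4 * 3^2 * 5^1 * 11^1 = 7920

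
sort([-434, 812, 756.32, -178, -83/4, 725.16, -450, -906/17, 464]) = [-450, -434, -178, -906/17, -83/4, 464, 725.16, 756.32, 812]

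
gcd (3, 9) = 3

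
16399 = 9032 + 7367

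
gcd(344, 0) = 344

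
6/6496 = 3/3248 ≈ 0.000924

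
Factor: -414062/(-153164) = 2^(-1)*11^1*29^1*59^(-1) = 319/118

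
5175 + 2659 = 7834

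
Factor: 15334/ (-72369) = -1*2^1*3^ (-2)*41^1*43^ (-1) = -82/387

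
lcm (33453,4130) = 334530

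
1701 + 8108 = 9809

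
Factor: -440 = -1 * 2^3 * 5^1 * 11^1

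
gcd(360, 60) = 60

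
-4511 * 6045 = -27268995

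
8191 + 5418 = 13609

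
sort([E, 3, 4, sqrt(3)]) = [sqrt(3), E, 3, 4]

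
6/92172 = 1/15362 ≈ 0.0000651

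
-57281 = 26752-84033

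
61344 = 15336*4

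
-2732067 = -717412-2014655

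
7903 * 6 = 47418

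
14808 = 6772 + 8036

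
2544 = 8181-5637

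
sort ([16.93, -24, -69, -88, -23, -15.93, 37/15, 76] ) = [-88, -69, -24, -23, -15.93, 37/15, 16.93, 76] 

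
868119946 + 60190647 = 928310593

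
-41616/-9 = 4624 = 4624.00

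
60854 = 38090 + 22764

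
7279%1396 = 299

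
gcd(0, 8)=8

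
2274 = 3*758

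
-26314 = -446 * 59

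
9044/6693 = 1 + 2351/6693 ≈ 1.35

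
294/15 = 98/5 = 19.60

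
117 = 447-330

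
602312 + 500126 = 1102438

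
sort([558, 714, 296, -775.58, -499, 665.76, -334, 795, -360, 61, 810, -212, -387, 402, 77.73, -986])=[-986, -775.58, -499, -387, -360, -334, -212, 61, 77.73, 296, 402, 558, 665.76, 714, 795, 810]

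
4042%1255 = 277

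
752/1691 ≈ 0.445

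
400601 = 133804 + 266797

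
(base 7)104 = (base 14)3b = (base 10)53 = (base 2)110101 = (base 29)1o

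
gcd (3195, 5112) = 639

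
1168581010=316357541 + 852223469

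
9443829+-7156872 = 2286957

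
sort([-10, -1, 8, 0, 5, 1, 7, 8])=[-10, -1, 0, 1, 5, 7, 8, 8]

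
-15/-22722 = 5/7574 ≈ 0.000660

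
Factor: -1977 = -1 * 3^1 * 659^1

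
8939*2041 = 18244499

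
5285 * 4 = 21140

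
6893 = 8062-1169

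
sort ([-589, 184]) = [-589, 184]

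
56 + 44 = 100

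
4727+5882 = 10609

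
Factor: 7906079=1097^1*7207^1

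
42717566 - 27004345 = 15713221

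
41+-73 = -32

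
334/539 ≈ 0.620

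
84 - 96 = -12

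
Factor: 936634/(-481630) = -1*5^(-1)*31^1*15107^1*48163^(-1) = -468317/240815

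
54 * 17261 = 932094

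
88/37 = 2 + 14/37 ≈ 2.38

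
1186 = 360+826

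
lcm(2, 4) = 4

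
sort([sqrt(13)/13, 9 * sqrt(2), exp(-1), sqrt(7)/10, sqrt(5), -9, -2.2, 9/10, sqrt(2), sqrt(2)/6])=[-9, -2.2, sqrt(2)/6, sqrt(7)/10, sqrt(13)/13, exp(-1), 9/10, sqrt(2), sqrt(5), 9 * sqrt(2)]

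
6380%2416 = 1548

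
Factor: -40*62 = -1*2^4*5^1*31^1 = -2480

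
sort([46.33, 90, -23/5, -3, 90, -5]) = [-5, -23/5, -3, 46.33, 90, 90]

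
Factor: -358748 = -1*2^2*13^1*6899^1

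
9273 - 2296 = 6977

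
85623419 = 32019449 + 53603970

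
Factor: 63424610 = 2^1 * 5^1 * 6342461^1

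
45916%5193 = 4372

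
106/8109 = 2/153≈0.0131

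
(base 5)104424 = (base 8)7233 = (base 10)3739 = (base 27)53d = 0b111010011011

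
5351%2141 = 1069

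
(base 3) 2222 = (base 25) 35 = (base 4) 1100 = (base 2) 1010000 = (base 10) 80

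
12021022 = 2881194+9139828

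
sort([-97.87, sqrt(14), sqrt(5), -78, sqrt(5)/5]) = [-97.87, -78, sqrt(5)/5, sqrt(5), sqrt(14)]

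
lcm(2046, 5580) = 61380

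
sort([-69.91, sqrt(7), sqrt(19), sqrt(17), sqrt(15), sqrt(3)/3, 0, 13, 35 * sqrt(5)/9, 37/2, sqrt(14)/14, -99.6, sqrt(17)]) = [-99.6, -69.91, 0, sqrt(14)/14, sqrt(3)/3, sqrt(7), sqrt(15), sqrt(17), sqrt(17), sqrt(19), 35 * sqrt(5)/9, 13, 37/2]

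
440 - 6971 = -6531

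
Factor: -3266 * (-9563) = 2^1 * 23^1 * 71^1 * 73^1 * 131^1 = 31232758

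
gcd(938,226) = 2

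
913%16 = 1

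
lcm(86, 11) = 946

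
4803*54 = 259362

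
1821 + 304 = 2125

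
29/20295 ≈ 0.00143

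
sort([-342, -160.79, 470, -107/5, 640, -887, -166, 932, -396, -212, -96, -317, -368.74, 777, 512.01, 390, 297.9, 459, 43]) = [-887, -396, -368.74, -342, -317, -212, -166, -160.79, -96, -107/5, 43, 297.9, 390, 459, 470, 512.01, 640, 777, 932]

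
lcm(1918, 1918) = 1918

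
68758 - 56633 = 12125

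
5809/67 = 86 + 47/67 ≈ 86.70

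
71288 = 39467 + 31821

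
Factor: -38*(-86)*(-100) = -1*2^4*5^2*19^1*43^1 = -326800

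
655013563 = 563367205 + 91646358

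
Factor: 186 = 2^1*3^1*31^1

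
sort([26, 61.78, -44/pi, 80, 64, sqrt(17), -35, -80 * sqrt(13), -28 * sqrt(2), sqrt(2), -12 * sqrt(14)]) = [-80 * sqrt(13), -12 * sqrt(14), -28 * sqrt(2), -35, -44/pi, sqrt(2), sqrt(17), 26, 61.78, 64, 80]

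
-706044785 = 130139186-836183971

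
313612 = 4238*74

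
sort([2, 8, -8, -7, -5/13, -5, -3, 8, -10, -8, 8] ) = [-10, -8, -8, -7, -5, -3, -5/13, 2, 8, 8, 8] 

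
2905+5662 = 8567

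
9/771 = 3/257 ≈ 0.0117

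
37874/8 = 4734+1/4 = 4734.25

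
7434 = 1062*7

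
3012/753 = 4 = 4.00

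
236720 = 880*269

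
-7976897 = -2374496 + -5602401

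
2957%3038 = 2957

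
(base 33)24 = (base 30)2a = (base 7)130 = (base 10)70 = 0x46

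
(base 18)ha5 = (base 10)5693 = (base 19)fec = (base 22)bgh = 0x163d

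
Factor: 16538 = 2^1*8269^1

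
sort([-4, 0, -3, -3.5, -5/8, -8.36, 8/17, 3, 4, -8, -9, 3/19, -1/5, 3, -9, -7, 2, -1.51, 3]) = [-9, -9, -8.36, -8, -7, -4, -3.5, -3, -1.51, -5/8, -1/5, 0, 3/19, 8/17, 2, 3, 3, 3, 4]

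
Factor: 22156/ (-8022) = -1*2^1*3^ (-1)*7^ (-1)*29^1 = -58/21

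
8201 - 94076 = -85875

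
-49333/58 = -850 - 33/58 ≈ -850.57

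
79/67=1+12/67 ≈ 1.18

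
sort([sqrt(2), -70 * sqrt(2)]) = [-70 * sqrt(2), sqrt(2)]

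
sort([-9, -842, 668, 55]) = [-842, -9, 55, 668]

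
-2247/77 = -29 - 2/11 ≈ -29.18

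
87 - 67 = 20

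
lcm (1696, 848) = 1696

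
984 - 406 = 578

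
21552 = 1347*16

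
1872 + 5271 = 7143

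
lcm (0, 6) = 0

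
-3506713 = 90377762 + -93884475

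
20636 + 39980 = 60616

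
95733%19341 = 18369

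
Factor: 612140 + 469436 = 2^3 * 135197^1 = 1081576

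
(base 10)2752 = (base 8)5300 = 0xac0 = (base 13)1339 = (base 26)41m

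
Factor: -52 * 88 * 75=-1 * 2^5 * 3^1 * 5^2 * 11^1 * 13^1=-343200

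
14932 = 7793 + 7139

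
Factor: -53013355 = -1*5^1*10602671^1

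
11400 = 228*50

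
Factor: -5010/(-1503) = 2^1 * 3^(-1) * 5^1 = 10/3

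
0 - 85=-85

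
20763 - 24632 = -3869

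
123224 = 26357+96867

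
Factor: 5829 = 3^1 * 29^1 * 67^1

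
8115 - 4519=3596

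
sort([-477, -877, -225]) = [-877, -477, -225]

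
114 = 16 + 98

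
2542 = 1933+609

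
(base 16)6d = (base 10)109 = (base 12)91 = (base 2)1101101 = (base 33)3a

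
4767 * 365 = 1739955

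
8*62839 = 502712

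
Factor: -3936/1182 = -1 * 2^4 * 41^1 * 197^(-1) = -656/197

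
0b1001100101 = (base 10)613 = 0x265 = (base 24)11d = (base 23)13f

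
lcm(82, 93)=7626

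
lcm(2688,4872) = 77952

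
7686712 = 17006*452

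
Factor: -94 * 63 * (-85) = 2^1 * 3^2 * 5^1 * 7^1 * 17^1 * 47^1 = 503370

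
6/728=3/364 ≈ 0.00824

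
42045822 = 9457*4446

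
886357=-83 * (-10679)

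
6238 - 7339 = -1101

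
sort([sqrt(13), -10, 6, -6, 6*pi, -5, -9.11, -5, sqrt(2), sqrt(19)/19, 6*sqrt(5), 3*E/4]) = [-10, -9.11, -6, -5, -5, sqrt(19)/19, sqrt(2), 3*E/4, sqrt(13), 6, 6*sqrt(5), 6*pi]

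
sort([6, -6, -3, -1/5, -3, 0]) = [-6, -3, -3, -1/5, 0, 6]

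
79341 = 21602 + 57739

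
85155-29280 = 55875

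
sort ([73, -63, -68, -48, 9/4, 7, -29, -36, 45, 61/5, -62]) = [-68, -63, -62, -48, -36, -29, 9/4, 7, 61/5, 45, 73]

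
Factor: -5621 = -1 * 7^1 * 11^1 * 73^1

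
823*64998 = 53493354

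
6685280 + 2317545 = 9002825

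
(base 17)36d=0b1111010110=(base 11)813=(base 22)20e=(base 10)982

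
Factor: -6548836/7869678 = -1 * 2^1 * 3^(-1) * 7^1 * 23^1 * 37^(-1) * 10169^1 * 35449^(-1) = -3274418/3934839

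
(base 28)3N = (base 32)3B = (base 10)107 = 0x6B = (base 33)38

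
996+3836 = 4832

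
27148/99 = 274+2/9 ≈ 274.22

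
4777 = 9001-4224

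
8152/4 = 2038 = 2038.00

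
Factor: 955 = 5^1 * 191^1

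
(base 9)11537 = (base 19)127f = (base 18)15f7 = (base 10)7729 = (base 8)17061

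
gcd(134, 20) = 2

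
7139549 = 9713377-2573828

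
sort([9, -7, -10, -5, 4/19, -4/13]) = [-10, -7, -5, -4/13, 4/19, 9]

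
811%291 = 229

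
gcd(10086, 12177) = 123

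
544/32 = 17 = 17.00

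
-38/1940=-19/970≈-0.0196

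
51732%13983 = 9783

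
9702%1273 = 791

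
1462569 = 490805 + 971764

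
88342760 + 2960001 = 91302761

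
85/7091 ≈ 0.0120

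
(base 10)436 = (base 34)cs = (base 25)hb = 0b110110100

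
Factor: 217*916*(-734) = -1*2^3*7^1*31^1*229^1*367^1 = -145898648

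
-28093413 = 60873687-88967100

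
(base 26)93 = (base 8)355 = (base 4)3231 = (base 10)237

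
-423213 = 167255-590468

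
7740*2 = 15480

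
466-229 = 237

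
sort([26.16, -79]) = [-79, 26.16]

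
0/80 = 0 = 0.00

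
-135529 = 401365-536894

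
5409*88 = 475992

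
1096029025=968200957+127828068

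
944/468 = 236/117 ≈ 2.02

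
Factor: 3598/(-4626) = -1*3^(-2)*7^1 = -7/9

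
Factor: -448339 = -1*23^1*101^1*193^1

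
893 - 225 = 668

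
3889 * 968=3764552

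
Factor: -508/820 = -1 * 5^(-1) * 41^(-1) * 127^1 = -127/205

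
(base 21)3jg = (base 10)1738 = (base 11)1340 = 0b11011001010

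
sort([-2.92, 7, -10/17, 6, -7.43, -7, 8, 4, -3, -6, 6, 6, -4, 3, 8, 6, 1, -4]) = [-7.43, -7, -6, -4, -4, -3, -2.92, -10/17, 1, 3, 4, 6, 6, 6, 6, 7, 8, 8]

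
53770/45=10754/9 ≈ 1194.89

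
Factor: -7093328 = -1 * 2^4 * 11^1 * 41^1 * 983^1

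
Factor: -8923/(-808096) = 2^(-5)*8923^1*25253^(-1)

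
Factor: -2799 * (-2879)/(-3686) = -1 * 2^(-1) * 3^2 * 19^(-1) * 97^(-1) * 311^1 * 2879^1 = -8058321/3686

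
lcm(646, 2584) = 2584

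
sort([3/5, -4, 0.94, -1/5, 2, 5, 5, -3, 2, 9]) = [-4, -3, -1/5, 3/5, 0.94, 2, 2, 5, 5, 9]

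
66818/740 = 33409/370 ≈ 90.29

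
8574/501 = 2858/167 ≈ 17.11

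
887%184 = 151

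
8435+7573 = 16008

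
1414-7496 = -6082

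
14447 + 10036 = 24483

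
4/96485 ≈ 0.0000415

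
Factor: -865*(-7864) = 2^3*5^1*173^1*983^1 = 6802360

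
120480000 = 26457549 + 94022451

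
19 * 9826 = 186694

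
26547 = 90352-63805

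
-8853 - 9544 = -18397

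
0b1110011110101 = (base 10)7413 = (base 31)7m4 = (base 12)4359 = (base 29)8ni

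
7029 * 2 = 14058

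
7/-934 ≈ -0.00749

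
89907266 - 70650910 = 19256356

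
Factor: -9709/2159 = -1 * 7^1 * 17^ (-1) * 19^1 * 73^1 * 127^ (-1)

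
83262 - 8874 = 74388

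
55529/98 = 566 + 61/98 ≈ 566.62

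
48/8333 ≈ 0.00576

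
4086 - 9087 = -5001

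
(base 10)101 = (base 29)3e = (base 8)145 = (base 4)1211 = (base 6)245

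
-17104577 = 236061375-253165952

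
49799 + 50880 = 100679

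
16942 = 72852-55910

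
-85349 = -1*85349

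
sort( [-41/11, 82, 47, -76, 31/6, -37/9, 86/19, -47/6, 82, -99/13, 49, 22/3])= [-76, -47/6, -99/13, -37/9, -41/11, 86/19, 31/6, 22/3, 47, 49, 82, 82]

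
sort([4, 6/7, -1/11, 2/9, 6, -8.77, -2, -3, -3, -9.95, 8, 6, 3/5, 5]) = [-9.95, -8.77, -3, -3, -2, -1/11, 2/9, 3/5, 6/7, 4, 5, 6, 6, 8]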